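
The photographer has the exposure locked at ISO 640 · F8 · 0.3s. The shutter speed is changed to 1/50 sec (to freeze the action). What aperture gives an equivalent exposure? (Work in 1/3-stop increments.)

f/2

Shutter speed: 0.3 → 1/4 → 1/5 → 1/6 → 1/8 → 1/10 → 1/13 → 1/15 → 1/20 → 1/25 → 1/30 → 1/40 → 1/50 — 4 stops shorter (darker).
Need 4 stops brighter from the aperture: f/8 → f/7.1 → f/6.3 → f/5.6 → f/5 → f/4.5 → f/4 → f/3.5 → f/3.2 → f/2.8 → f/2.5 → f/2.2 → f/2.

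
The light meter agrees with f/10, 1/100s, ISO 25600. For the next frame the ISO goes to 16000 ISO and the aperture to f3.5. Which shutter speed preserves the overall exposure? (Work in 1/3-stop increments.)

ISO: 25600 → 20000 → 16000 — 2/3 stop dropped (darker).
Aperture: f/10 → f/9 → f/8 → f/7.1 → f/6.3 → f/5.6 → f/5 → f/4.5 → f/4 → f/3.5 — 3 stops larger aperture (brighter).
Net change so far: 2 1/3 stops brighter. Offset with the shutter speed: 1/100 → 1/125 → 1/160 → 1/200 → 1/250 → 1/320 → 1/400 → 1/500.

1/500s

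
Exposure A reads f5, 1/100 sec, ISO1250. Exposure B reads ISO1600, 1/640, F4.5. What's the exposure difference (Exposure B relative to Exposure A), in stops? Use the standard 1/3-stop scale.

Aperture: f/5 → f/4.5 — 1/3 stop larger aperture (brighter).
Shutter speed: 1/100 → 1/125 → 1/160 → 1/200 → 1/250 → 1/320 → 1/400 → 1/500 → 1/640 — 2 2/3 stops faster (darker).
ISO: 1250 → 1600 — 1/3 stop higher (brighter).
Net: +1/3 −2 2/3 +1/3 = −2 stops.

2 stops darker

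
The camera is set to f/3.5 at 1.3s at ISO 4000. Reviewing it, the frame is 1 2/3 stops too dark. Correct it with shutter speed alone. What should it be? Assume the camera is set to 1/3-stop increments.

4 s

Underexposed by 1 2/3 stops → need 1 2/3 stops brighter.
Shutter speed: 1.3 → 1.6 → 2 → 2.5 → 3.2 → 4.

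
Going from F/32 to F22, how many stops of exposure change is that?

f/32 → f/22 — count the steps: 1 stop.

1 stop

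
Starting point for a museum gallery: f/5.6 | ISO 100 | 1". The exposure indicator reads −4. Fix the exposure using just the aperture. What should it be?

Underexposed by 4 stops → need 4 stops brighter.
Aperture: f/5.6 → f/4 → f/2.8 → f/2 → f/1.4.

f/1.4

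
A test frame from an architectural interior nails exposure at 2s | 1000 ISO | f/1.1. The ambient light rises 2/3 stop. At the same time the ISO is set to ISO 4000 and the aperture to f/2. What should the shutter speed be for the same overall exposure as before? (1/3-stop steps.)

1 s

Scene light: 2/3 stop brighter.
ISO: 1000 → 1250 → 1600 → 2000 → 2500 → 3200 → 4000 — 2 stops higher (brighter).
Aperture: f/1.1 → f/1.2 → f/1.4 → f/1.6 → f/1.8 → f/2 — 1 2/3 stops narrower (darker).
Net so far: 1 stop brighter. Shutter speed: 2 → 1.6 → 1.3 → 1.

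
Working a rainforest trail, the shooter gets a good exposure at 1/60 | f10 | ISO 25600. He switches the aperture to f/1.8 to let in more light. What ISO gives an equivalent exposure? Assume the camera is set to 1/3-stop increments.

Aperture: f/10 → f/9 → f/8 → f/7.1 → f/6.3 → f/5.6 → f/5 → f/4.5 → f/4 → f/3.5 → f/3.2 → f/2.8 → f/2.5 → f/2.2 → f/2 → f/1.8 — 5 stops larger aperture (brighter).
Need 5 stops darker from the ISO: 25600 → 20000 → 16000 → 12800 → 10000 → 8000 → 6400 → 5000 → 4000 → 3200 → 2500 → 2000 → 1600 → 1250 → 1000 → 800.

ISO 800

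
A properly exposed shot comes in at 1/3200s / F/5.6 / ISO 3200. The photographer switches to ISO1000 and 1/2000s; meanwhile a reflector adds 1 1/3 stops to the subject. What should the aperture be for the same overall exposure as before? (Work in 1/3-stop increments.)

Scene light: 1 1/3 stops brighter.
ISO: 3200 → 2500 → 2000 → 1600 → 1250 → 1000 — 1 2/3 stops dropped (darker).
Shutter speed: 1/3200 → 1/2500 → 1/2000 — 2/3 stop longer (brighter).
Net so far: 1/3 stop brighter. Aperture: f/5.6 → f/6.3.

f/6.3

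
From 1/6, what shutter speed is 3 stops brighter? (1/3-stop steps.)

1.3 s

Shutter speed: 1/6 → 1/5 → 1/4 → 0.3 → 0.4 → 0.5 → 0.6 → 0.8 → 1 → 1.3 — 3 stops longer (brighter).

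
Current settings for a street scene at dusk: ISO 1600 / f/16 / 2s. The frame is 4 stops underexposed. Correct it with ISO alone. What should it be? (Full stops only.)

ISO 25600

Underexposed by 4 stops → need 4 stops brighter.
ISO: 1600 → 3200 → 6400 → 12800 → 25600.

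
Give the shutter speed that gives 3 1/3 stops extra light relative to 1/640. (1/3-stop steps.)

1/60s

Shutter speed: 1/640 → 1/500 → 1/400 → 1/320 → 1/250 → 1/200 → 1/160 → 1/125 → 1/100 → 1/80 → 1/60 — 3 1/3 stops longer (brighter).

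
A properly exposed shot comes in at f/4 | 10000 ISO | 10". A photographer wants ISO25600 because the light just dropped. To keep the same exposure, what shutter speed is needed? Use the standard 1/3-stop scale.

ISO: 10000 → 12800 → 16000 → 20000 → 25600 — 1 1/3 stops raised (brighter).
Need 1 1/3 stops darker from the shutter speed: 10 → 8 → 6 → 5 → 4.

4 s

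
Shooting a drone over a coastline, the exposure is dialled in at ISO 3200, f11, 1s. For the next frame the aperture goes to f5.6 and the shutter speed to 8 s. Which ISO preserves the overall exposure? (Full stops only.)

Aperture: f/11 → f/8 → f/5.6 — 2 stops larger aperture (brighter).
Shutter speed: 1 → 2 → 4 → 8 — 3 stops longer (brighter).
Net change so far: 5 stops brighter. Offset with the ISO: 3200 → 1600 → 800 → 400 → 200 → 100.

ISO 100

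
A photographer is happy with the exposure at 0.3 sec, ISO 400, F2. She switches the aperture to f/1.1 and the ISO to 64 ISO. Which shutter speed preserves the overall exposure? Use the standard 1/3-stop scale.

0.6 s

Aperture: f/2 → f/1.8 → f/1.6 → f/1.4 → f/1.2 → f/1.1 — 1 2/3 stops wider (brighter).
ISO: 400 → 320 → 250 → 200 → 160 → 125 → 100 → 80 → 64 — 2 2/3 stops lower (darker).
Net change so far: 1 stop darker. Offset with the shutter speed: 0.3 → 0.4 → 0.5 → 0.6.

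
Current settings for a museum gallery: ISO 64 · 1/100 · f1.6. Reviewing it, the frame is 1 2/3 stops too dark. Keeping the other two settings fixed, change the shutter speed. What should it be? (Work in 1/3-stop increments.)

Underexposed by 1 2/3 stops → need 1 2/3 stops brighter.
Shutter speed: 1/100 → 1/80 → 1/60 → 1/50 → 1/40 → 1/30.

1/30s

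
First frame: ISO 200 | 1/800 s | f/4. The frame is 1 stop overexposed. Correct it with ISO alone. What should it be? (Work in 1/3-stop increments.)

Overexposed by 1 stop → need 1 stop darker.
ISO: 200 → 160 → 125 → 100.

ISO 100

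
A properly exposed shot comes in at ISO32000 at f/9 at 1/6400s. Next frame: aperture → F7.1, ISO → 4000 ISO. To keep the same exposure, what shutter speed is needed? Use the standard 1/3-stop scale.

1/1250s

Aperture: f/9 → f/8 → f/7.1 — 2/3 stop opened up (brighter).
ISO: 32000 → 25600 → 20000 → 16000 → 12800 → 10000 → 8000 → 6400 → 5000 → 4000 — 3 stops dropped (darker).
Net change so far: 2 1/3 stops darker. Offset with the shutter speed: 1/6400 → 1/5000 → 1/4000 → 1/3200 → 1/2500 → 1/2000 → 1/1600 → 1/1250.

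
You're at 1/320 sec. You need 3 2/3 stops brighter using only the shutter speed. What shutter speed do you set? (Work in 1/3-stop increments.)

1/25s

Shutter speed: 1/320 → 1/250 → 1/200 → 1/160 → 1/125 → 1/100 → 1/80 → 1/60 → 1/50 → 1/40 → 1/30 → 1/25 — 3 2/3 stops longer (brighter).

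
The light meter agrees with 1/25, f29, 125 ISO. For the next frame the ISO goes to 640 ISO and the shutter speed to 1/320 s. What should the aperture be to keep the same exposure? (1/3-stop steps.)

ISO: 125 → 160 → 200 → 250 → 320 → 400 → 500 → 640 — 2 1/3 stops raised (brighter).
Shutter speed: 1/25 → 1/30 → 1/40 → 1/50 → 1/60 → 1/80 → 1/100 → 1/125 → 1/160 → 1/200 → 1/250 → 1/320 — 3 2/3 stops shorter (darker).
Net change so far: 1 1/3 stops darker. Offset with the aperture: f/29 → f/25 → f/22 → f/20 → f/18.

f/18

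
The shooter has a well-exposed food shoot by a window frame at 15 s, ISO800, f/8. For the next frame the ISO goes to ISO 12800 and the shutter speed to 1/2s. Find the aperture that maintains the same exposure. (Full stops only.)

ISO: 800 → 1600 → 3200 → 6400 → 12800 — 4 stops higher (brighter).
Shutter speed: 15 → 8 → 4 → 2 → 1 → 1/2 — 5 stops faster (darker).
Net change so far: 1 stop darker. Offset with the aperture: f/8 → f/5.6.

f/5.6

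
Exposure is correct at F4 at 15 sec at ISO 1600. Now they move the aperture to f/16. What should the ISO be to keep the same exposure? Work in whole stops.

ISO 25600

Aperture: f/4 → f/5.6 → f/8 → f/11 → f/16 — 4 stops smaller aperture (darker).
Need 4 stops brighter from the ISO: 1600 → 3200 → 6400 → 12800 → 25600.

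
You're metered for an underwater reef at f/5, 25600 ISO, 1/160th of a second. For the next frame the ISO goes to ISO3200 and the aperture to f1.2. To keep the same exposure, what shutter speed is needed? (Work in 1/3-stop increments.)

ISO: 25600 → 20000 → 16000 → 12800 → 10000 → 8000 → 6400 → 5000 → 4000 → 3200 — 3 stops lower (darker).
Aperture: f/5 → f/4.5 → f/4 → f/3.5 → f/3.2 → f/2.8 → f/2.5 → f/2.2 → f/2 → f/1.8 → f/1.6 → f/1.4 → f/1.2 — 4 stops wider (brighter).
Net change so far: 1 stop brighter. Offset with the shutter speed: 1/160 → 1/200 → 1/250 → 1/320.

1/320s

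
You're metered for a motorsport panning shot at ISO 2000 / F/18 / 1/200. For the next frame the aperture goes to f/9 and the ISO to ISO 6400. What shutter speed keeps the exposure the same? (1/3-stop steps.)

1/2500s

Aperture: f/18 → f/16 → f/14 → f/13 → f/11 → f/10 → f/9 — 2 stops opened up (brighter).
ISO: 2000 → 2500 → 3200 → 4000 → 5000 → 6400 — 1 2/3 stops raised (brighter).
Net change so far: 3 2/3 stops brighter. Offset with the shutter speed: 1/200 → 1/250 → 1/320 → 1/400 → 1/500 → 1/640 → 1/800 → 1/1000 → 1/1250 → 1/1600 → 1/2000 → 1/2500.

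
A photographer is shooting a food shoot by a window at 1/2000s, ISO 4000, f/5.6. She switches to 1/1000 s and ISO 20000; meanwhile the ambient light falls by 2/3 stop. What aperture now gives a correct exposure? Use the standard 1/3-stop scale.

f/14

Scene light: 2/3 stop darker.
Shutter speed: 1/2000 → 1/1600 → 1/1250 → 1/1000 — 1 stop slower (brighter).
ISO: 4000 → 5000 → 6400 → 8000 → 10000 → 12800 → 16000 → 20000 — 2 1/3 stops raised (brighter).
Net so far: 2 2/3 stops brighter. Aperture: f/5.6 → f/6.3 → f/7.1 → f/8 → f/9 → f/10 → f/11 → f/13 → f/14.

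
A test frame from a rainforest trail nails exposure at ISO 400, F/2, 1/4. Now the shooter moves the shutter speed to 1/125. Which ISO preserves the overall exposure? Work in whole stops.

ISO 12800

Shutter speed: 1/4 → 1/8 → 1/15 → 1/30 → 1/60 → 1/125 — 5 stops shorter (darker).
Need 5 stops brighter from the ISO: 400 → 800 → 1600 → 3200 → 6400 → 12800.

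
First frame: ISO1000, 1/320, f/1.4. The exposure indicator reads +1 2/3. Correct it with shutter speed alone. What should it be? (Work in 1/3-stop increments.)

Overexposed by 1 2/3 stops → need 1 2/3 stops darker.
Shutter speed: 1/320 → 1/400 → 1/500 → 1/640 → 1/800 → 1/1000.

1/1000s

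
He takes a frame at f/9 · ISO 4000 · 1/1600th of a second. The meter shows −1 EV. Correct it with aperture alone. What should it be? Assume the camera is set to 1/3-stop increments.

f/6.3

Underexposed by 1 stop → need 1 stop brighter.
Aperture: f/9 → f/8 → f/7.1 → f/6.3.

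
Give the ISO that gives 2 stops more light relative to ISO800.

ISO: 800 → 1600 → 3200 — 2 stops raised (brighter).

ISO 3200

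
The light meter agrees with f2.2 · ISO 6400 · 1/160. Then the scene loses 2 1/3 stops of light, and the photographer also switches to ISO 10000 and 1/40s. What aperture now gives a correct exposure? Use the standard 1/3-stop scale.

Scene light: 2 1/3 stops darker.
ISO: 6400 → 8000 → 10000 — 2/3 stop higher (brighter).
Shutter speed: 1/160 → 1/125 → 1/100 → 1/80 → 1/60 → 1/50 → 1/40 — 2 stops longer (brighter).
Net so far: 1/3 stop brighter. Aperture: f/2.2 → f/2.5.

f/2.5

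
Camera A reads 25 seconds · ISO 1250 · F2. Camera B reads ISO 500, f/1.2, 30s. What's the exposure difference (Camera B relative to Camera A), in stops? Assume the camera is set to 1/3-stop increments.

Aperture: f/2 → f/1.8 → f/1.6 → f/1.4 → f/1.2 — 1 1/3 stops opened up (brighter).
Shutter speed: 25 → 30 — 1/3 stop longer (brighter).
ISO: 1250 → 1000 → 800 → 640 → 500 — 1 1/3 stops lower (darker).
Net: +1 1/3 +1/3 −1 1/3 = +1/3 stops.

1/3 stop brighter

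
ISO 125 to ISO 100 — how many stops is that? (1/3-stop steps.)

1/3 stop

125 → 100 — count the steps: 1 third-stops = 1/3 stop.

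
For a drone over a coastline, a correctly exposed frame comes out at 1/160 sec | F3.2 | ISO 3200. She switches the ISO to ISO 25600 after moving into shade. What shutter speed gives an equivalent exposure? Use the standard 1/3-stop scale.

1/1250s

ISO: 3200 → 4000 → 5000 → 6400 → 8000 → 10000 → 12800 → 16000 → 20000 → 25600 — 3 stops higher (brighter).
Need 3 stops darker from the shutter speed: 1/160 → 1/200 → 1/250 → 1/320 → 1/400 → 1/500 → 1/640 → 1/800 → 1/1000 → 1/1250.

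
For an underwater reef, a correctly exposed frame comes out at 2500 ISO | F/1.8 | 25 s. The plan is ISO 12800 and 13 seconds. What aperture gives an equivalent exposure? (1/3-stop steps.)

f/2.8

ISO: 2500 → 3200 → 4000 → 5000 → 6400 → 8000 → 10000 → 12800 — 2 1/3 stops higher (brighter).
Shutter speed: 25 → 20 → 15 → 13 — 1 stop shorter (darker).
Net change so far: 1 1/3 stops brighter. Offset with the aperture: f/1.8 → f/2 → f/2.2 → f/2.5 → f/2.8.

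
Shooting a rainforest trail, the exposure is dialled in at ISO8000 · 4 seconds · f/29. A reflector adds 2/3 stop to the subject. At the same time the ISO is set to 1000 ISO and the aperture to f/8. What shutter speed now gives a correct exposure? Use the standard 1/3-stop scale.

Scene light: 2/3 stop brighter.
ISO: 8000 → 6400 → 5000 → 4000 → 3200 → 2500 → 2000 → 1600 → 1250 → 1000 — 3 stops dropped (darker).
Aperture: f/29 → f/25 → f/22 → f/20 → f/18 → f/16 → f/14 → f/13 → f/11 → f/10 → f/9 → f/8 — 3 2/3 stops larger aperture (brighter).
Net so far: 1 1/3 stops brighter. Shutter speed: 4 → 3.2 → 2.5 → 2 → 1.6.

1.6 s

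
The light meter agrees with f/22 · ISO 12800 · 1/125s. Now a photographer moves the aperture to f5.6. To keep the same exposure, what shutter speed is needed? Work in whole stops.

Aperture: f/22 → f/16 → f/11 → f/8 → f/5.6 — 4 stops larger aperture (brighter).
Need 4 stops darker from the shutter speed: 1/125 → 1/250 → 1/500 → 1/1000 → 1/2000.

1/2000s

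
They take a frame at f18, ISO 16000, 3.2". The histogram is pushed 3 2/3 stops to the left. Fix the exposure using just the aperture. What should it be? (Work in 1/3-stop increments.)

Underexposed by 3 2/3 stops → need 3 2/3 stops brighter.
Aperture: f/18 → f/16 → f/14 → f/13 → f/11 → f/10 → f/9 → f/8 → f/7.1 → f/6.3 → f/5.6 → f/5.

f/5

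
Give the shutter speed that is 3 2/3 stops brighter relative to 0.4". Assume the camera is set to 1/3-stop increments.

5 s

Shutter speed: 0.4 → 0.5 → 0.6 → 0.8 → 1 → 1.3 → 1.6 → 2 → 2.5 → 3.2 → 4 → 5 — 3 2/3 stops slower (brighter).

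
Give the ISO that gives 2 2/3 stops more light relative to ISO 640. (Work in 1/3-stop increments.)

ISO 4000

ISO: 640 → 800 → 1000 → 1250 → 1600 → 2000 → 2500 → 3200 → 4000 — 2 2/3 stops higher (brighter).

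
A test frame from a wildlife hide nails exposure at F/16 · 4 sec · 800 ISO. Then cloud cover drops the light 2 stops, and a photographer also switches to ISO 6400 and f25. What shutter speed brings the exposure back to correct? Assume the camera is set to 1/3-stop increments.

Scene light: 2 stops darker.
ISO: 800 → 1000 → 1250 → 1600 → 2000 → 2500 → 3200 → 4000 → 5000 → 6400 — 3 stops raised (brighter).
Aperture: f/16 → f/18 → f/20 → f/22 → f/25 — 1 1/3 stops narrower (darker).
Net so far: 1/3 stop darker. Shutter speed: 4 → 5.

5 s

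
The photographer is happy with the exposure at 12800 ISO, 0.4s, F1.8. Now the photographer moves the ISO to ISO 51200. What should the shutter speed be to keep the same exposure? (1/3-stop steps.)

ISO: 12800 → 16000 → 20000 → 25600 → 32000 → 40000 → 51200 — 2 stops higher (brighter).
Need 2 stops darker from the shutter speed: 0.4 → 0.3 → 1/4 → 1/5 → 1/6 → 1/8 → 1/10.

1/10s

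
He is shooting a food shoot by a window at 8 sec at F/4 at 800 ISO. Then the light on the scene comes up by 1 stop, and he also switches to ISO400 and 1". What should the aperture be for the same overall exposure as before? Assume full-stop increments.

Scene light: 1 stop brighter.
ISO: 800 → 400 — 1 stop dropped (darker).
Shutter speed: 8 → 4 → 2 → 1 — 3 stops faster (darker).
Net so far: 3 stops darker. Aperture: f/4 → f/2.8 → f/2 → f/1.4.

f/1.4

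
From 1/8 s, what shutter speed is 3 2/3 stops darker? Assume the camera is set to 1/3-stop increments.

1/100s

Shutter speed: 1/8 → 1/10 → 1/13 → 1/15 → 1/20 → 1/25 → 1/30 → 1/40 → 1/50 → 1/60 → 1/80 → 1/100 — 3 2/3 stops faster (darker).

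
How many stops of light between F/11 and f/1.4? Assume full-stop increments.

6 stops

f/11 → f/8 → f/5.6 → f/4 → f/2.8 → f/2 → f/1.4 — count the steps: 6 stops.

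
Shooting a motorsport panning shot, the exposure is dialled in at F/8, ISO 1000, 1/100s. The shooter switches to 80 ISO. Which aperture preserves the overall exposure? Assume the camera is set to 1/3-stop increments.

f/2.2

ISO: 1000 → 800 → 640 → 500 → 400 → 320 → 250 → 200 → 160 → 125 → 100 → 80 — 3 2/3 stops lower (darker).
Need 3 2/3 stops brighter from the aperture: f/8 → f/7.1 → f/6.3 → f/5.6 → f/5 → f/4.5 → f/4 → f/3.5 → f/3.2 → f/2.8 → f/2.5 → f/2.2.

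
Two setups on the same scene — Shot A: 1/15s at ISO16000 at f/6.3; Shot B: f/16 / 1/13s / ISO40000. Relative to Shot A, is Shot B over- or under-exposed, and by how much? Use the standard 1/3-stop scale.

1 stop darker

Aperture: f/6.3 → f/7.1 → f/8 → f/9 → f/10 → f/11 → f/13 → f/14 → f/16 — 2 2/3 stops narrower (darker).
Shutter speed: 1/15 → 1/13 — 1/3 stop slower (brighter).
ISO: 16000 → 20000 → 25600 → 32000 → 40000 — 1 1/3 stops raised (brighter).
Net: −2 2/3 +1/3 +1 1/3 = −1 stop.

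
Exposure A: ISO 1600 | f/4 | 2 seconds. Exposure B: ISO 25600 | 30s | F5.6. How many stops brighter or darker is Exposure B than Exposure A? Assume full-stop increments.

7 stops brighter

Aperture: f/4 → f/5.6 — 1 stop narrower (darker).
Shutter speed: 2 → 4 → 8 → 15 → 30 — 4 stops slower (brighter).
ISO: 1600 → 3200 → 6400 → 12800 → 25600 — 4 stops raised (brighter).
Net: −1 +4 +4 = +7 stops.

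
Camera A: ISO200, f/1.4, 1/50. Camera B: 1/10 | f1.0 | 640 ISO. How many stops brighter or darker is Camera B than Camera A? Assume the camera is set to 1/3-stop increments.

Aperture: f/1.4 → f/1.2 → f/1.1 → f/1.0 — 1 stop wider (brighter).
Shutter speed: 1/50 → 1/40 → 1/30 → 1/25 → 1/20 → 1/15 → 1/13 → 1/10 — 2 1/3 stops slower (brighter).
ISO: 200 → 250 → 320 → 400 → 500 → 640 — 1 2/3 stops higher (brighter).
Net: +1 +2 1/3 +1 2/3 = +5 stops.

5 stops brighter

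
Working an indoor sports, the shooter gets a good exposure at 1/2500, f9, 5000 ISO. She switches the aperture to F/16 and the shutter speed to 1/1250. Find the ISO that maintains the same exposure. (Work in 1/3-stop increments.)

Aperture: f/9 → f/10 → f/11 → f/13 → f/14 → f/16 — 1 2/3 stops narrower (darker).
Shutter speed: 1/2500 → 1/2000 → 1/1600 → 1/1250 — 1 stop slower (brighter).
Net change so far: 2/3 stop darker. Offset with the ISO: 5000 → 6400 → 8000.

ISO 8000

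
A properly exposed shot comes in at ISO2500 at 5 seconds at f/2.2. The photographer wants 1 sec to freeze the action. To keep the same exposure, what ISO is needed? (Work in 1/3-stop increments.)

Shutter speed: 5 → 4 → 3.2 → 2.5 → 2 → 1.6 → 1.3 → 1 — 2 1/3 stops faster (darker).
Need 2 1/3 stops brighter from the ISO: 2500 → 3200 → 4000 → 5000 → 6400 → 8000 → 10000 → 12800.

ISO 12800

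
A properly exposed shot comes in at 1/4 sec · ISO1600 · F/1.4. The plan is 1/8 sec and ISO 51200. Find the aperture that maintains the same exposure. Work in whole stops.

f/5.6

Shutter speed: 1/4 → 1/8 — 1 stop faster (darker).
ISO: 1600 → 3200 → 6400 → 12800 → 25600 → 51200 — 5 stops raised (brighter).
Net change so far: 4 stops brighter. Offset with the aperture: f/1.4 → f/2 → f/2.8 → f/4 → f/5.6.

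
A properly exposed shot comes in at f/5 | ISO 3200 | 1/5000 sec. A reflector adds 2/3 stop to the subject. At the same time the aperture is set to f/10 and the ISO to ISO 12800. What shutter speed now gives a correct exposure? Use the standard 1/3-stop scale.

1/8000s

Scene light: 2/3 stop brighter.
Aperture: f/5 → f/5.6 → f/6.3 → f/7.1 → f/8 → f/9 → f/10 — 2 stops narrower (darker).
ISO: 3200 → 4000 → 5000 → 6400 → 8000 → 10000 → 12800 — 2 stops higher (brighter).
Net so far: 2/3 stop brighter. Shutter speed: 1/5000 → 1/6400 → 1/8000.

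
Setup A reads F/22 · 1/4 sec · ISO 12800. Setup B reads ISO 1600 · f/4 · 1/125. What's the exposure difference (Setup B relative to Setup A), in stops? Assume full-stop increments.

3 stops darker

Aperture: f/22 → f/16 → f/11 → f/8 → f/5.6 → f/4 — 5 stops opened up (brighter).
Shutter speed: 1/4 → 1/8 → 1/15 → 1/30 → 1/60 → 1/125 — 5 stops shorter (darker).
ISO: 12800 → 6400 → 3200 → 1600 — 3 stops dropped (darker).
Net: +5 −5 −3 = −3 stops.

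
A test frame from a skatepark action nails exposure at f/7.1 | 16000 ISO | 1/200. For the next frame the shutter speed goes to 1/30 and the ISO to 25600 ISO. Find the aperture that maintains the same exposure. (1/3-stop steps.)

f/22

Shutter speed: 1/200 → 1/160 → 1/125 → 1/100 → 1/80 → 1/60 → 1/50 → 1/40 → 1/30 — 2 2/3 stops slower (brighter).
ISO: 16000 → 20000 → 25600 — 2/3 stop raised (brighter).
Net change so far: 3 1/3 stops brighter. Offset with the aperture: f/7.1 → f/8 → f/9 → f/10 → f/11 → f/13 → f/14 → f/16 → f/18 → f/20 → f/22.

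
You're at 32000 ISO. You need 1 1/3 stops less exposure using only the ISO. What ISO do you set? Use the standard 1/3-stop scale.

ISO 12800

ISO: 32000 → 25600 → 20000 → 16000 → 12800 — 1 1/3 stops lower (darker).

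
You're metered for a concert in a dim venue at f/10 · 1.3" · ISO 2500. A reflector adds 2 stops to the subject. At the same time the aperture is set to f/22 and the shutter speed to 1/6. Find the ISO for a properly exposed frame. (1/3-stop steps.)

Scene light: 2 stops brighter.
Aperture: f/10 → f/11 → f/13 → f/14 → f/16 → f/18 → f/20 → f/22 — 2 1/3 stops smaller aperture (darker).
Shutter speed: 1.3 → 1 → 0.8 → 0.6 → 0.5 → 0.4 → 0.3 → 1/4 → 1/5 → 1/6 — 3 stops faster (darker).
Net so far: 3 1/3 stops darker. ISO: 2500 → 3200 → 4000 → 5000 → 6400 → 8000 → 10000 → 12800 → 16000 → 20000 → 25600.

ISO 25600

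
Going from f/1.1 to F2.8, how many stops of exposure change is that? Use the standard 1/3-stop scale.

f/1.1 → f/1.2 → f/1.4 → f/1.6 → f/1.8 → f/2 → f/2.2 → f/2.5 → f/2.8 — count the steps: 8 third-stops = 2 2/3 stops.

2 2/3 stops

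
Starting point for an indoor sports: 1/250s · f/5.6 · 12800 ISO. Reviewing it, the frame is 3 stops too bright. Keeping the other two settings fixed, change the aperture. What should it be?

f/16

Overexposed by 3 stops → need 3 stops darker.
Aperture: f/5.6 → f/8 → f/11 → f/16.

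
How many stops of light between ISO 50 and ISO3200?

6 stops

50 → 100 → 200 → 400 → 800 → 1600 → 3200 — count the steps: 6 stops.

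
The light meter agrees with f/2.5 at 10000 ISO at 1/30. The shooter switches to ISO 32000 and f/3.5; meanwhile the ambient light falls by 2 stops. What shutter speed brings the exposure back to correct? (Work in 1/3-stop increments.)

1/13s

Scene light: 2 stops darker.
ISO: 10000 → 12800 → 16000 → 20000 → 25600 → 32000 — 1 2/3 stops higher (brighter).
Aperture: f/2.5 → f/2.8 → f/3.2 → f/3.5 — 1 stop narrower (darker).
Net so far: 1 1/3 stops darker. Shutter speed: 1/30 → 1/25 → 1/20 → 1/15 → 1/13.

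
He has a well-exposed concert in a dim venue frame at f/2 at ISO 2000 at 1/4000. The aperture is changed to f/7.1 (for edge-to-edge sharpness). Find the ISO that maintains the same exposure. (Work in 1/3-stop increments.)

ISO 25600

Aperture: f/2 → f/2.2 → f/2.5 → f/2.8 → f/3.2 → f/3.5 → f/4 → f/4.5 → f/5 → f/5.6 → f/6.3 → f/7.1 — 3 2/3 stops smaller aperture (darker).
Need 3 2/3 stops brighter from the ISO: 2000 → 2500 → 3200 → 4000 → 5000 → 6400 → 8000 → 10000 → 12800 → 16000 → 20000 → 25600.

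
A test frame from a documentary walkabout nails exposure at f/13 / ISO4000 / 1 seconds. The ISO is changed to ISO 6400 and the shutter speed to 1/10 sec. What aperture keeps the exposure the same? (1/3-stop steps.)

ISO: 4000 → 5000 → 6400 — 2/3 stop raised (brighter).
Shutter speed: 1 → 0.8 → 0.6 → 0.5 → 0.4 → 0.3 → 1/4 → 1/5 → 1/6 → 1/8 → 1/10 — 3 1/3 stops shorter (darker).
Net change so far: 2 2/3 stops darker. Offset with the aperture: f/13 → f/11 → f/10 → f/9 → f/8 → f/7.1 → f/6.3 → f/5.6 → f/5.

f/5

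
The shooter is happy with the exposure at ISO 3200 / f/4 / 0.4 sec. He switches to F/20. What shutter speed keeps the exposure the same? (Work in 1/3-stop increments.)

Aperture: f/4 → f/4.5 → f/5 → f/5.6 → f/6.3 → f/7.1 → f/8 → f/9 → f/10 → f/11 → f/13 → f/14 → f/16 → f/18 → f/20 — 4 2/3 stops stopped down (darker).
Need 4 2/3 stops brighter from the shutter speed: 0.4 → 0.5 → 0.6 → 0.8 → 1 → 1.3 → 1.6 → 2 → 2.5 → 3.2 → 4 → 5 → 6 → 8 → 10.

10 s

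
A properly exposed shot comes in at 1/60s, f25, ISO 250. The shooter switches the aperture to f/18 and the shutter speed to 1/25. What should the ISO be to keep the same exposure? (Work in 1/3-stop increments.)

Aperture: f/25 → f/22 → f/20 → f/18 — 1 stop opened up (brighter).
Shutter speed: 1/60 → 1/50 → 1/40 → 1/30 → 1/25 — 1 1/3 stops longer (brighter).
Net change so far: 2 1/3 stops brighter. Offset with the ISO: 250 → 200 → 160 → 125 → 100 → 80 → 64 → 50.

ISO 50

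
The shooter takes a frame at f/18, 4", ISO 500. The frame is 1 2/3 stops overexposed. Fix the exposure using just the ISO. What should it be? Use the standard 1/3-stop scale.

Overexposed by 1 2/3 stops → need 1 2/3 stops darker.
ISO: 500 → 400 → 320 → 250 → 200 → 160.

ISO 160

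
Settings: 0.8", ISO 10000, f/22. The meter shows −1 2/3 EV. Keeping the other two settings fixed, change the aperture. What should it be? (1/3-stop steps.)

f/13

Underexposed by 1 2/3 stops → need 1 2/3 stops brighter.
Aperture: f/22 → f/20 → f/18 → f/16 → f/14 → f/13.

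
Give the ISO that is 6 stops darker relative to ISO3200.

ISO 50

ISO: 3200 → 1600 → 800 → 400 → 200 → 100 → 50 — 6 stops dropped (darker).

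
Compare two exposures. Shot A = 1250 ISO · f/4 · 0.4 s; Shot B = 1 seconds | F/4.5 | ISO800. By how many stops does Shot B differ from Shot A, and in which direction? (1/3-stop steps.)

1/3 stop brighter

Aperture: f/4 → f/4.5 — 1/3 stop narrower (darker).
Shutter speed: 0.4 → 0.5 → 0.6 → 0.8 → 1 — 1 1/3 stops longer (brighter).
ISO: 1250 → 1000 → 800 — 2/3 stop dropped (darker).
Net: −1/3 +1 1/3 −2/3 = +1/3 stops.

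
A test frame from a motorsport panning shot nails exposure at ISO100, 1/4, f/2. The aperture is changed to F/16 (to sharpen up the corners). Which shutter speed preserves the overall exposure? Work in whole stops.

15 s

Aperture: f/2 → f/2.8 → f/4 → f/5.6 → f/8 → f/11 → f/16 — 6 stops smaller aperture (darker).
Need 6 stops brighter from the shutter speed: 1/4 → 1/2 → 1 → 2 → 4 → 8 → 15.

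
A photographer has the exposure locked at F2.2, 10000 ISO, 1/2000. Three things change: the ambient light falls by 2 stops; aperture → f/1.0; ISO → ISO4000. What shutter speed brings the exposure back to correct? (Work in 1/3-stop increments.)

1/1000s

Scene light: 2 stops darker.
Aperture: f/2.2 → f/2 → f/1.8 → f/1.6 → f/1.4 → f/1.2 → f/1.1 → f/1.0 — 2 1/3 stops larger aperture (brighter).
ISO: 10000 → 8000 → 6400 → 5000 → 4000 — 1 1/3 stops lower (darker).
Net so far: 1 stop darker. Shutter speed: 1/2000 → 1/1600 → 1/1250 → 1/1000.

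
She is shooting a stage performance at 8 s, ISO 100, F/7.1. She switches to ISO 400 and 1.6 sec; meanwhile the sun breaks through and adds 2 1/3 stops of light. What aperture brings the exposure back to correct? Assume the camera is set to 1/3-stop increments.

f/14

Scene light: 2 1/3 stops brighter.
ISO: 100 → 125 → 160 → 200 → 250 → 320 → 400 — 2 stops higher (brighter).
Shutter speed: 8 → 6 → 5 → 4 → 3.2 → 2.5 → 2 → 1.6 — 2 1/3 stops shorter (darker).
Net so far: 2 stops brighter. Aperture: f/7.1 → f/8 → f/9 → f/10 → f/11 → f/13 → f/14.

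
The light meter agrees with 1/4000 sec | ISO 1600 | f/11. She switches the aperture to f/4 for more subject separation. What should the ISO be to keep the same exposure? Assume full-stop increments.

Aperture: f/11 → f/8 → f/5.6 → f/4 — 3 stops wider (brighter).
Need 3 stops darker from the ISO: 1600 → 800 → 400 → 200.

ISO 200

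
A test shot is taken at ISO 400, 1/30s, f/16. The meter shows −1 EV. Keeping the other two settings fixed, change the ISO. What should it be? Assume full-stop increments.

Underexposed by 1 stop → need 1 stop brighter.
ISO: 400 → 800.

ISO 800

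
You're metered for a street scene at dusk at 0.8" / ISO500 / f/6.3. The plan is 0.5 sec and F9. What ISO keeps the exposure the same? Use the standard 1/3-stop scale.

ISO 1600

Shutter speed: 0.8 → 0.6 → 0.5 — 2/3 stop faster (darker).
Aperture: f/6.3 → f/7.1 → f/8 → f/9 — 1 stop smaller aperture (darker).
Net change so far: 1 2/3 stops darker. Offset with the ISO: 500 → 640 → 800 → 1000 → 1250 → 1600.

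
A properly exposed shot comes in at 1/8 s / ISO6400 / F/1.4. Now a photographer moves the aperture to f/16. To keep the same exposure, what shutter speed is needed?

15 s

Aperture: f/1.4 → f/2 → f/2.8 → f/4 → f/5.6 → f/8 → f/11 → f/16 — 7 stops stopped down (darker).
Need 7 stops brighter from the shutter speed: 1/8 → 1/4 → 1/2 → 1 → 2 → 4 → 8 → 15.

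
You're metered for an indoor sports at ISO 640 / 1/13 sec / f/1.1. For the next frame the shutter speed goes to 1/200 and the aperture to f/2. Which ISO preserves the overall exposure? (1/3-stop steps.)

ISO 32000

Shutter speed: 1/13 → 1/15 → 1/20 → 1/25 → 1/30 → 1/40 → 1/50 → 1/60 → 1/80 → 1/100 → 1/125 → 1/160 → 1/200 — 4 stops shorter (darker).
Aperture: f/1.1 → f/1.2 → f/1.4 → f/1.6 → f/1.8 → f/2 — 1 2/3 stops smaller aperture (darker).
Net change so far: 5 2/3 stops darker. Offset with the ISO: 640 → 800 → 1000 → 1250 → 1600 → 2000 → 2500 → 3200 → 4000 → 5000 → 6400 → 8000 → 10000 → 12800 → 16000 → 20000 → 25600 → 32000.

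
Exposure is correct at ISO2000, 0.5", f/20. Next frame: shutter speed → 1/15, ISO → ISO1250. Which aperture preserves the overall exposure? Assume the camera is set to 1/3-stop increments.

f/5.6

Shutter speed: 0.5 → 0.4 → 0.3 → 1/4 → 1/5 → 1/6 → 1/8 → 1/10 → 1/13 → 1/15 — 3 stops shorter (darker).
ISO: 2000 → 1600 → 1250 — 2/3 stop lower (darker).
Net change so far: 3 2/3 stops darker. Offset with the aperture: f/20 → f/18 → f/16 → f/14 → f/13 → f/11 → f/10 → f/9 → f/8 → f/7.1 → f/6.3 → f/5.6.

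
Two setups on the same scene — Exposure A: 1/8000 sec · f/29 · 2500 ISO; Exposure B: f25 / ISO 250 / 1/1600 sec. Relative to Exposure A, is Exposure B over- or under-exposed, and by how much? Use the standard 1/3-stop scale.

Aperture: f/29 → f/25 — 1/3 stop larger aperture (brighter).
Shutter speed: 1/8000 → 1/6400 → 1/5000 → 1/4000 → 1/3200 → 1/2500 → 1/2000 → 1/1600 — 2 1/3 stops longer (brighter).
ISO: 2500 → 2000 → 1600 → 1250 → 1000 → 800 → 640 → 500 → 400 → 320 → 250 — 3 1/3 stops lower (darker).
Net: +1/3 +2 1/3 −3 1/3 = −2/3 stops.

2/3 stop darker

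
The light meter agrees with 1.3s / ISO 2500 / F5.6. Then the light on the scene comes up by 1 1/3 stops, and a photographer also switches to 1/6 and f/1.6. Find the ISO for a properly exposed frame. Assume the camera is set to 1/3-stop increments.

Scene light: 1 1/3 stops brighter.
Shutter speed: 1.3 → 1 → 0.8 → 0.6 → 0.5 → 0.4 → 0.3 → 1/4 → 1/5 → 1/6 — 3 stops faster (darker).
Aperture: f/5.6 → f/5 → f/4.5 → f/4 → f/3.5 → f/3.2 → f/2.8 → f/2.5 → f/2.2 → f/2 → f/1.8 → f/1.6 — 3 2/3 stops wider (brighter).
Net so far: 2 stops brighter. ISO: 2500 → 2000 → 1600 → 1250 → 1000 → 800 → 640.

ISO 640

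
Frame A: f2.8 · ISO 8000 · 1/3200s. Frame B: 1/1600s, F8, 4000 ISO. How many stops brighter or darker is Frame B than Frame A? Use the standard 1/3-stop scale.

Aperture: f/2.8 → f/3.2 → f/3.5 → f/4 → f/4.5 → f/5 → f/5.6 → f/6.3 → f/7.1 → f/8 — 3 stops smaller aperture (darker).
Shutter speed: 1/3200 → 1/2500 → 1/2000 → 1/1600 — 1 stop slower (brighter).
ISO: 8000 → 6400 → 5000 → 4000 — 1 stop dropped (darker).
Net: −3 +1 −1 = −3 stops.

3 stops darker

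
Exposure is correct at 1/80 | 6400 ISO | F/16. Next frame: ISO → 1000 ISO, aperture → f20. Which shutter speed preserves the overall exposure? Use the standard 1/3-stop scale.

ISO: 6400 → 5000 → 4000 → 3200 → 2500 → 2000 → 1600 → 1250 → 1000 — 2 2/3 stops lower (darker).
Aperture: f/16 → f/18 → f/20 — 2/3 stop narrower (darker).
Net change so far: 3 1/3 stops darker. Offset with the shutter speed: 1/80 → 1/60 → 1/50 → 1/40 → 1/30 → 1/25 → 1/20 → 1/15 → 1/13 → 1/10 → 1/8.

1/8s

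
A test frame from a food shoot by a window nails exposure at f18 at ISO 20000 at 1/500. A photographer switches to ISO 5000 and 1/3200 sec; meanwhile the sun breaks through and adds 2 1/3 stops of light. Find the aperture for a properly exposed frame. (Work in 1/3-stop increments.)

Scene light: 2 1/3 stops brighter.
ISO: 20000 → 16000 → 12800 → 10000 → 8000 → 6400 → 5000 — 2 stops lower (darker).
Shutter speed: 1/500 → 1/640 → 1/800 → 1/1000 → 1/1250 → 1/1600 → 1/2000 → 1/2500 → 1/3200 — 2 2/3 stops shorter (darker).
Net so far: 2 1/3 stops darker. Aperture: f/18 → f/16 → f/14 → f/13 → f/11 → f/10 → f/9 → f/8.

f/8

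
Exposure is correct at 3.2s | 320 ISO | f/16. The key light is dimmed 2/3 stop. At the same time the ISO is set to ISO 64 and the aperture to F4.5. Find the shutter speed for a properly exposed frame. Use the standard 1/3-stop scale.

2 s

Scene light: 2/3 stop darker.
ISO: 320 → 250 → 200 → 160 → 125 → 100 → 80 → 64 — 2 1/3 stops dropped (darker).
Aperture: f/16 → f/14 → f/13 → f/11 → f/10 → f/9 → f/8 → f/7.1 → f/6.3 → f/5.6 → f/5 → f/4.5 — 3 2/3 stops wider (brighter).
Net so far: 2/3 stop brighter. Shutter speed: 3.2 → 2.5 → 2.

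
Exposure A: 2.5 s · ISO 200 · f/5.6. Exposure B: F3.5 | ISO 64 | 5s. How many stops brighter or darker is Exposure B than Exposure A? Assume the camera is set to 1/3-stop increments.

Aperture: f/5.6 → f/5 → f/4.5 → f/4 → f/3.5 — 1 1/3 stops wider (brighter).
Shutter speed: 2.5 → 3.2 → 4 → 5 — 1 stop slower (brighter).
ISO: 200 → 160 → 125 → 100 → 80 → 64 — 1 2/3 stops dropped (darker).
Net: +1 1/3 +1 −1 2/3 = +2/3 stops.

2/3 stop brighter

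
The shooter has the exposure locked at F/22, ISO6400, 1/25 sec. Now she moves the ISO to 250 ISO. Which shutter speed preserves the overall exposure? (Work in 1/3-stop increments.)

1 s

ISO: 6400 → 5000 → 4000 → 3200 → 2500 → 2000 → 1600 → 1250 → 1000 → 800 → 640 → 500 → 400 → 320 → 250 — 4 2/3 stops lower (darker).
Need 4 2/3 stops brighter from the shutter speed: 1/25 → 1/20 → 1/15 → 1/13 → 1/10 → 1/8 → 1/6 → 1/5 → 1/4 → 0.3 → 0.4 → 0.5 → 0.6 → 0.8 → 1.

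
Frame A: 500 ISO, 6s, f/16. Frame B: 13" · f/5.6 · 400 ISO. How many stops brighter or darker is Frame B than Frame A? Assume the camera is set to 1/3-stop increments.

Aperture: f/16 → f/14 → f/13 → f/11 → f/10 → f/9 → f/8 → f/7.1 → f/6.3 → f/5.6 — 3 stops wider (brighter).
Shutter speed: 6 → 8 → 10 → 13 — 1 stop longer (brighter).
ISO: 500 → 400 — 1/3 stop dropped (darker).
Net: +3 +1 −1/3 = +3 2/3 stops.

3 2/3 stops brighter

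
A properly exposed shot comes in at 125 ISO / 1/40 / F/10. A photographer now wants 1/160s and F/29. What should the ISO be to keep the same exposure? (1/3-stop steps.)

ISO 4000

Shutter speed: 1/40 → 1/50 → 1/60 → 1/80 → 1/100 → 1/125 → 1/160 — 2 stops faster (darker).
Aperture: f/10 → f/11 → f/13 → f/14 → f/16 → f/18 → f/20 → f/22 → f/25 → f/29 — 3 stops stopped down (darker).
Net change so far: 5 stops darker. Offset with the ISO: 125 → 160 → 200 → 250 → 320 → 400 → 500 → 640 → 800 → 1000 → 1250 → 1600 → 2000 → 2500 → 3200 → 4000.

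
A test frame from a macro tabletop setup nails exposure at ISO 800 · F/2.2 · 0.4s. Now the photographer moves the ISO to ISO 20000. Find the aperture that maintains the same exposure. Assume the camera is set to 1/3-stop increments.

f/11

ISO: 800 → 1000 → 1250 → 1600 → 2000 → 2500 → 3200 → 4000 → 5000 → 6400 → 8000 → 10000 → 12800 → 16000 → 20000 — 4 2/3 stops raised (brighter).
Need 4 2/3 stops darker from the aperture: f/2.2 → f/2.5 → f/2.8 → f/3.2 → f/3.5 → f/4 → f/4.5 → f/5 → f/5.6 → f/6.3 → f/7.1 → f/8 → f/9 → f/10 → f/11.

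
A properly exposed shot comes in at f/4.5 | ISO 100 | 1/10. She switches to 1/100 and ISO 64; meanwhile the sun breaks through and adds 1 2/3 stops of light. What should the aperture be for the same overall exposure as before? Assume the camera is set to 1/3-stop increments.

f/2

Scene light: 1 2/3 stops brighter.
Shutter speed: 1/10 → 1/13 → 1/15 → 1/20 → 1/25 → 1/30 → 1/40 → 1/50 → 1/60 → 1/80 → 1/100 — 3 1/3 stops shorter (darker).
ISO: 100 → 80 → 64 — 2/3 stop dropped (darker).
Net so far: 2 1/3 stops darker. Aperture: f/4.5 → f/4 → f/3.5 → f/3.2 → f/2.8 → f/2.5 → f/2.2 → f/2.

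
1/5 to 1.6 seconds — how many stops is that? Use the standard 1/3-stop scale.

1/5 → 1/4 → 0.3 → 0.4 → 0.5 → 0.6 → 0.8 → 1 → 1.3 → 1.6 — count the steps: 9 third-stops = 3 stops.

3 stops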